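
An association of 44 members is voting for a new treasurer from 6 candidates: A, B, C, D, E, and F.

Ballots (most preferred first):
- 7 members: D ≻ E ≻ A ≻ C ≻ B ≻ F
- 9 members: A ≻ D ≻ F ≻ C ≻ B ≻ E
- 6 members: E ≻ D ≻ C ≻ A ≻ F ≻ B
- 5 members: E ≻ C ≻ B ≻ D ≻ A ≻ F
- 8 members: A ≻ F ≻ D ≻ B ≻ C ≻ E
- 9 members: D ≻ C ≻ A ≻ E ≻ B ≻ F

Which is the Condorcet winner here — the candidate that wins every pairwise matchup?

D vs A: 27–17
D vs B: 39–5
D vs C: 39–5
D vs E: 33–11
D vs F: 36–8
D beats every other candidate.

D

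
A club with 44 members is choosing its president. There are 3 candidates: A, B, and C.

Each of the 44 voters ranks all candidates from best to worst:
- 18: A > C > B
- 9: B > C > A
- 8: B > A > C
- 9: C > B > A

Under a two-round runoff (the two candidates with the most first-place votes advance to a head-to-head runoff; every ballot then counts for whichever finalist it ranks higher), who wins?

B

Round 1 first-place votes: A 18, B 17, C 9. A and B advance.
Runoff: A is ranked above B on 18 ballots, B above A on 26.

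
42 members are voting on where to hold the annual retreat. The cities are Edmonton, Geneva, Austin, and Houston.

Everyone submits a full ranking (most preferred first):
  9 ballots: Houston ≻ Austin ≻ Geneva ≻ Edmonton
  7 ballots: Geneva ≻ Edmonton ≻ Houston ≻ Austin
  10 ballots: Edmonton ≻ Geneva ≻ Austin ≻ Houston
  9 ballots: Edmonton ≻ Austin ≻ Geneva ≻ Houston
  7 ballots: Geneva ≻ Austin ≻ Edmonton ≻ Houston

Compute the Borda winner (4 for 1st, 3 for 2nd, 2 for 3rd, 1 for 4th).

Geneva

Edmonton: 9×1 + 7×3 + 10×4 + 9×4 + 7×2 = 120
Geneva: 9×2 + 7×4 + 10×3 + 9×2 + 7×4 = 122
Austin: 9×3 + 7×1 + 10×2 + 9×3 + 7×3 = 102
Houston: 9×4 + 7×2 + 10×1 + 9×1 + 7×1 = 76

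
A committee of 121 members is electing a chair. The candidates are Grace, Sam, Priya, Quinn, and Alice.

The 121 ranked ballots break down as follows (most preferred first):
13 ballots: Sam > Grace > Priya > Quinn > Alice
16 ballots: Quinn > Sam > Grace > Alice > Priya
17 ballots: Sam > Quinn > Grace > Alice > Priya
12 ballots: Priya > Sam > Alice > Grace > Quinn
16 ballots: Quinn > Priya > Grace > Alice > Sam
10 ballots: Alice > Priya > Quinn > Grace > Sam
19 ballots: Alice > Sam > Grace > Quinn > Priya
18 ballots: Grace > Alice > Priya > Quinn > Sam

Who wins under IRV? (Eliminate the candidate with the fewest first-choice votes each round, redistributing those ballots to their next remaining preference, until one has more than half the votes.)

Alice

Round 1: Grace 18, Sam 30, Priya 12, Quinn 32, Alice 29. Priya eliminated.
Round 2: Grace 18, Sam 42, Quinn 32, Alice 29. Grace eliminated.
Round 3: Sam 42, Quinn 32, Alice 47. Quinn eliminated.
Round 4: Sam 58, Alice 63. Alice has a majority (≥61).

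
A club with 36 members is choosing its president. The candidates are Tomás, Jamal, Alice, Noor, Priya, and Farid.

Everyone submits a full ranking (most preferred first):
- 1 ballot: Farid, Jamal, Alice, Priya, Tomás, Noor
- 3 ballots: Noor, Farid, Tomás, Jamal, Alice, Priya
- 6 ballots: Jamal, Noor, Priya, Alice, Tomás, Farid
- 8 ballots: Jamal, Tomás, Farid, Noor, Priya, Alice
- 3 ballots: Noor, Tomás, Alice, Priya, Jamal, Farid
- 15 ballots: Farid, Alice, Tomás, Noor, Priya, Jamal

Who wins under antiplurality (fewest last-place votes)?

Tomás

Last-place votes: Tomás 0, Jamal 15, Alice 8, Noor 1, Priya 3, Farid 9.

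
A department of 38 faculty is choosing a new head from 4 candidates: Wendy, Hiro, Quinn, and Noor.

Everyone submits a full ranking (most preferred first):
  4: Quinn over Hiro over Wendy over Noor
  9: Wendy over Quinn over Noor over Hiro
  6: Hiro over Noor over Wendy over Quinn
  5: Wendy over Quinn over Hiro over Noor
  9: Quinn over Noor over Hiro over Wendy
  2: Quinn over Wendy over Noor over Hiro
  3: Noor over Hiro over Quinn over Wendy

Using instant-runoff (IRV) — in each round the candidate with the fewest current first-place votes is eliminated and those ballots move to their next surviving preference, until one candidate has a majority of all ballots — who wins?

Round 1: Wendy 14, Hiro 6, Quinn 15, Noor 3. Noor eliminated.
Round 2: Wendy 14, Hiro 9, Quinn 15. Hiro eliminated.
Round 3: Wendy 20, Quinn 18. Wendy has a majority (≥20).

Wendy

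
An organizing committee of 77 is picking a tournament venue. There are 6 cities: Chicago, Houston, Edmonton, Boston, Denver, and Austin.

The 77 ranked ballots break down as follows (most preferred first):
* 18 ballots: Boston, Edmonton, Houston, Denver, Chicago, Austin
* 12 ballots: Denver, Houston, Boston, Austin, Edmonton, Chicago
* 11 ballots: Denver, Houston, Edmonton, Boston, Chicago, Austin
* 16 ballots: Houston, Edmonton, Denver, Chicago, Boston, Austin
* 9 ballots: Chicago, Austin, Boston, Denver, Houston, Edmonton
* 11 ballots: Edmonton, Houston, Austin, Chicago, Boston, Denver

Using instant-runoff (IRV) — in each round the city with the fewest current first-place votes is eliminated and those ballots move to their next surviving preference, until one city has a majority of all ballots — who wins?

Round 1: Chicago 9, Houston 16, Edmonton 11, Boston 18, Denver 23, Austin 0. Austin eliminated.
Round 2: Chicago 9, Houston 16, Edmonton 11, Boston 18, Denver 23. Chicago eliminated.
Round 3: Houston 16, Edmonton 11, Boston 27, Denver 23. Edmonton eliminated.
Round 4: Houston 27, Boston 27, Denver 23. Denver eliminated.
Round 5: Houston 50, Boston 27. Houston has a majority (≥39).

Houston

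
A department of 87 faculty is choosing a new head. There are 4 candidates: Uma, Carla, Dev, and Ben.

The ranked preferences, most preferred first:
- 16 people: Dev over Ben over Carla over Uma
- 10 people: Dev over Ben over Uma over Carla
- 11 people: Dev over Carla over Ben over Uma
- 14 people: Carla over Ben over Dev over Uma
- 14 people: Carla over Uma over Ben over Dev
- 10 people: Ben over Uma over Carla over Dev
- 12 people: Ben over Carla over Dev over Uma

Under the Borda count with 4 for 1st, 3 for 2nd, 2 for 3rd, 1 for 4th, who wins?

Ben

Uma: 16×1 + 10×2 + 11×1 + 14×1 + 14×3 + 10×3 + 12×1 = 145
Carla: 16×2 + 10×1 + 11×3 + 14×4 + 14×4 + 10×2 + 12×3 = 243
Dev: 16×4 + 10×4 + 11×4 + 14×2 + 14×1 + 10×1 + 12×2 = 224
Ben: 16×3 + 10×3 + 11×2 + 14×3 + 14×2 + 10×4 + 12×4 = 258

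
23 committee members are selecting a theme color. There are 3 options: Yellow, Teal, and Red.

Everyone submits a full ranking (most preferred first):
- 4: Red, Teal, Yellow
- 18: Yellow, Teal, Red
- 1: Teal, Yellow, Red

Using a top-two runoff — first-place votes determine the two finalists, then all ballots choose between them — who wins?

Yellow

Round 1 first-place votes: Yellow 18, Teal 1, Red 4. Yellow and Red advance.
Runoff: Yellow is ranked above Red on 19 ballots, Red above Yellow on 4.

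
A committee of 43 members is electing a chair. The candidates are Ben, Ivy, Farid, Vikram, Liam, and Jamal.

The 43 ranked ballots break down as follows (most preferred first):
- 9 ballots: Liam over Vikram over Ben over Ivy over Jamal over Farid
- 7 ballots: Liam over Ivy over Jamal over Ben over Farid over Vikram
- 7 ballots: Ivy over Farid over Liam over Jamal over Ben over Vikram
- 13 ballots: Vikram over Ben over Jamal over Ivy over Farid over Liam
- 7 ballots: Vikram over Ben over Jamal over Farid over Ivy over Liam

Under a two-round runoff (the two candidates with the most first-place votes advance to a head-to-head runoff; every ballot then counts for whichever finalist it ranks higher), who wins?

Liam

Round 1 first-place votes: Ben 0, Ivy 7, Farid 0, Vikram 20, Liam 16, Jamal 0. Vikram and Liam advance.
Runoff: Vikram is ranked above Liam on 20 ballots, Liam above Vikram on 23.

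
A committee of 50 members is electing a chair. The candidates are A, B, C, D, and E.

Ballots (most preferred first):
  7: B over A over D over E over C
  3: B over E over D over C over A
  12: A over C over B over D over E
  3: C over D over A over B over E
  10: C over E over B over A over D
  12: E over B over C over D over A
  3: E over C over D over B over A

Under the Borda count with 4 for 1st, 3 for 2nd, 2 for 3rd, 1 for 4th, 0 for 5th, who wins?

A: 7×3 + 3×0 + 12×4 + 3×2 + 10×1 + 12×0 + 3×0 = 85
B: 7×4 + 3×4 + 12×2 + 3×1 + 10×2 + 12×3 + 3×1 = 126
C: 7×0 + 3×1 + 12×3 + 3×4 + 10×4 + 12×2 + 3×3 = 124
D: 7×2 + 3×2 + 12×1 + 3×3 + 10×0 + 12×1 + 3×2 = 59
E: 7×1 + 3×3 + 12×0 + 3×0 + 10×3 + 12×4 + 3×4 = 106

B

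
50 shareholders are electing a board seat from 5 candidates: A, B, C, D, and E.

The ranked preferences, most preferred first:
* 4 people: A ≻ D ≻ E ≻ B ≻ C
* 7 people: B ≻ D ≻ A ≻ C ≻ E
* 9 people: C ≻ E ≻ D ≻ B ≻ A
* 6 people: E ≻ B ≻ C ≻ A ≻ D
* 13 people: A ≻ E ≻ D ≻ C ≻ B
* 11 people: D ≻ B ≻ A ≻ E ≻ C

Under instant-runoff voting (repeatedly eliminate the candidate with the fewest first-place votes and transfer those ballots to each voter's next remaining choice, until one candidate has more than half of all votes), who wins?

D

Round 1: A 17, B 7, C 9, D 11, E 6. E eliminated.
Round 2: A 17, B 13, C 9, D 11. C eliminated.
Round 3: A 17, B 13, D 20. B eliminated.
Round 4: A 23, D 27. D has a majority (≥26).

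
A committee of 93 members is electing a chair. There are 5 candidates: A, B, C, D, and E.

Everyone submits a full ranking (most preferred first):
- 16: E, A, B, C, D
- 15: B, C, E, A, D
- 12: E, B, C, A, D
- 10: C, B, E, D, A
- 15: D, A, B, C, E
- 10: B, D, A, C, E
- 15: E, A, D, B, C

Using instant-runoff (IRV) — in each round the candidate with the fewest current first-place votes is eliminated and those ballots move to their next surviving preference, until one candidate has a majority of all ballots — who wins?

B

Round 1: A 0, B 25, C 10, D 15, E 43. A eliminated.
Round 2: B 25, C 10, D 15, E 43. C eliminated.
Round 3: B 35, D 15, E 43. D eliminated.
Round 4: B 50, E 43. B has a majority (≥47).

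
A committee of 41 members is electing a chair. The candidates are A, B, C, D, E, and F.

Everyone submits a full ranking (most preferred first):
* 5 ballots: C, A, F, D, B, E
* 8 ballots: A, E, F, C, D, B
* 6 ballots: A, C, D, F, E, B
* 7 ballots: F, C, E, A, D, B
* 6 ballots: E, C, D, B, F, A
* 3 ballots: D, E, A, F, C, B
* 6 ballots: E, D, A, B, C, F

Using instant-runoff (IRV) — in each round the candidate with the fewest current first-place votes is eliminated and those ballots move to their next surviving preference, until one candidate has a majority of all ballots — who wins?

Round 1: A 14, B 0, C 5, D 3, E 12, F 7. B eliminated.
Round 2: A 14, C 5, D 3, E 12, F 7. D eliminated.
Round 3: A 14, C 5, E 15, F 7. C eliminated.
Round 4: A 19, E 15, F 7. F eliminated.
Round 5: A 19, E 22. E has a majority (≥21).

E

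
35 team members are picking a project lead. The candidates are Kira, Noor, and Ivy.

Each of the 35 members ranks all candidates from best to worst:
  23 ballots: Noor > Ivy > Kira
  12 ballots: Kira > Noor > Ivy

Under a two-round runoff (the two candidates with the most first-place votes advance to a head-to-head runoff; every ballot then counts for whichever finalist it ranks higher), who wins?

Noor

Round 1 first-place votes: Kira 12, Noor 23, Ivy 0. Noor and Kira advance.
Runoff: Noor is ranked above Kira on 23 ballots, Kira above Noor on 12.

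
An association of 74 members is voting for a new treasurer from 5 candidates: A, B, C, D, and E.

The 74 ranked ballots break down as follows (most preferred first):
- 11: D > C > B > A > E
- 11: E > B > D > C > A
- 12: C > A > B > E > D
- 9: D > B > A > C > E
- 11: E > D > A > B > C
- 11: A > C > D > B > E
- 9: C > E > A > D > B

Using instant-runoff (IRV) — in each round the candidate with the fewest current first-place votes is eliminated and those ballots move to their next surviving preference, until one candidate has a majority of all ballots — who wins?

Round 1: A 11, B 0, C 21, D 20, E 22. B eliminated.
Round 2: A 11, C 21, D 20, E 22. A eliminated.
Round 3: C 32, D 20, E 22. D eliminated.
Round 4: C 52, E 22. C has a majority (≥38).

C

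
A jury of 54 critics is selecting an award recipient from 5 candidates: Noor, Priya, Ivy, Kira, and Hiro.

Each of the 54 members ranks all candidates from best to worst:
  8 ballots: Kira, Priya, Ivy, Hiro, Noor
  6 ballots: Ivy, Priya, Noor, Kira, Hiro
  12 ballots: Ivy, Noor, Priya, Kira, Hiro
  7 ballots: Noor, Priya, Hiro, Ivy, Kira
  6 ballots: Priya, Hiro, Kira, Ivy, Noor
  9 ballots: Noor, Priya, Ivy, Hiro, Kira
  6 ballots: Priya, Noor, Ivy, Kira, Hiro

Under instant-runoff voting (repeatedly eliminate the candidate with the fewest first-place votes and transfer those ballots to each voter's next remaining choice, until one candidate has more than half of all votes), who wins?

Priya

Round 1: Noor 16, Priya 12, Ivy 18, Kira 8, Hiro 0. Hiro eliminated.
Round 2: Noor 16, Priya 12, Ivy 18, Kira 8. Kira eliminated.
Round 3: Noor 16, Priya 20, Ivy 18. Noor eliminated.
Round 4: Priya 36, Ivy 18. Priya has a majority (≥28).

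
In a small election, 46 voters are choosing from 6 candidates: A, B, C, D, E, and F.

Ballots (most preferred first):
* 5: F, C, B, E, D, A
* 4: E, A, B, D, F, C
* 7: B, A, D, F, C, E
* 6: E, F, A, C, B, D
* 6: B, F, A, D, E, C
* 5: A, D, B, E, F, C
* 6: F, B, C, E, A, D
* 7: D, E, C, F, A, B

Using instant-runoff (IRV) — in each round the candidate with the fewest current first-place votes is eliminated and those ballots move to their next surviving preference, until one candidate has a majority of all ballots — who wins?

F

Round 1: A 5, B 13, C 0, D 7, E 10, F 11. C eliminated.
Round 2: A 5, B 13, D 7, E 10, F 11. A eliminated.
Round 3: B 13, D 12, E 10, F 11. E eliminated.
Round 4: B 17, D 12, F 17. D eliminated.
Round 5: B 22, F 24. F has a majority (≥24).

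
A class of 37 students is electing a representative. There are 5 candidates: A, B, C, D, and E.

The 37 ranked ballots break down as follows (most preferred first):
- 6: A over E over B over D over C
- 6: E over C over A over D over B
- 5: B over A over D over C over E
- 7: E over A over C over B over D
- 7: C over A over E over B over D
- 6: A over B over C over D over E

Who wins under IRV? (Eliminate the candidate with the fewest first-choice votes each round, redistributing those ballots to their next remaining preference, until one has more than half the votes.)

Round 1: A 12, B 5, C 7, D 0, E 13. D eliminated.
Round 2: A 12, B 5, C 7, E 13. B eliminated.
Round 3: A 17, C 7, E 13. C eliminated.
Round 4: A 24, E 13. A has a majority (≥19).

A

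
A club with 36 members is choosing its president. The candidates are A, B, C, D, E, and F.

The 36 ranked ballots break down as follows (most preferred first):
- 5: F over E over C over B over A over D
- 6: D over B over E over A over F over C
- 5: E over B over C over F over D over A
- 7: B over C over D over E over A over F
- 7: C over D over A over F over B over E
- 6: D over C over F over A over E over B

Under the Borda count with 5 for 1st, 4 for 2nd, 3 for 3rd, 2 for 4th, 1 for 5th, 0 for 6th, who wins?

C

A: 5×1 + 6×2 + 5×0 + 7×1 + 7×3 + 6×2 = 57
B: 5×2 + 6×4 + 5×4 + 7×5 + 7×1 + 6×0 = 96
C: 5×3 + 6×0 + 5×3 + 7×4 + 7×5 + 6×4 = 117
D: 5×0 + 6×5 + 5×1 + 7×3 + 7×4 + 6×5 = 114
E: 5×4 + 6×3 + 5×5 + 7×2 + 7×0 + 6×1 = 83
F: 5×5 + 6×1 + 5×2 + 7×0 + 7×2 + 6×3 = 73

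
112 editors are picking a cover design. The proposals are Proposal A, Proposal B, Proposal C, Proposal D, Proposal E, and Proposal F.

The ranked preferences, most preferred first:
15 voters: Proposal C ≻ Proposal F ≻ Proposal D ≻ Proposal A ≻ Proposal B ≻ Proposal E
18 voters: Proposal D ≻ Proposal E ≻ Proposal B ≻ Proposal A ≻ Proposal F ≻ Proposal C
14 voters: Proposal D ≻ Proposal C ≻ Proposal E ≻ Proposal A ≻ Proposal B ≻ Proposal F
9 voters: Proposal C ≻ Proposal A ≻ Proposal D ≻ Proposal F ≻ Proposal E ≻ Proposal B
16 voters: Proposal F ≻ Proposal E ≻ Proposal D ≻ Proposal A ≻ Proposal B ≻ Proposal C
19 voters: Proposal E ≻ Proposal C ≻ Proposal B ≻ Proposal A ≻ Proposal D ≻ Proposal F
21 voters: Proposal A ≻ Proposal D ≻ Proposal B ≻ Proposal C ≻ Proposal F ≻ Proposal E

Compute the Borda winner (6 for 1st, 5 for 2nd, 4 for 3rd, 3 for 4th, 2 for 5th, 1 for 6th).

Proposal D

Proposal A: 15×3 + 18×3 + 14×3 + 9×5 + 16×3 + 19×3 + 21×6 = 417
Proposal B: 15×2 + 18×4 + 14×2 + 9×1 + 16×2 + 19×4 + 21×4 = 331
Proposal C: 15×6 + 18×1 + 14×5 + 9×6 + 16×1 + 19×5 + 21×3 = 406
Proposal D: 15×4 + 18×6 + 14×6 + 9×4 + 16×4 + 19×2 + 21×5 = 495
Proposal E: 15×1 + 18×5 + 14×4 + 9×2 + 16×5 + 19×6 + 21×1 = 394
Proposal F: 15×5 + 18×2 + 14×1 + 9×3 + 16×6 + 19×1 + 21×2 = 309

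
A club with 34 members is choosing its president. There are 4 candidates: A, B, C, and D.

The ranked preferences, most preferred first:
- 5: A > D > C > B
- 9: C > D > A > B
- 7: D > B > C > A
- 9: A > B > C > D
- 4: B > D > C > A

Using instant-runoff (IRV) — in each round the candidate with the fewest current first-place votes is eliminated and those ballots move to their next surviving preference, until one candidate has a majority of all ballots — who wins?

Round 1: A 14, B 4, C 9, D 7. B eliminated.
Round 2: A 14, C 9, D 11. C eliminated.
Round 3: A 14, D 20. D has a majority (≥18).

D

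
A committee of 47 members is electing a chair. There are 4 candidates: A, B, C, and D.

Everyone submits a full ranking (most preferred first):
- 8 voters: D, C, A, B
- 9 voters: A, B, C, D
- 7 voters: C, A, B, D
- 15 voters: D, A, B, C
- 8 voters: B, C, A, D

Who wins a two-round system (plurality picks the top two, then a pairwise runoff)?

A

Round 1 first-place votes: A 9, B 8, C 7, D 23. D and A advance.
Runoff: D is ranked above A on 23 ballots, A above D on 24.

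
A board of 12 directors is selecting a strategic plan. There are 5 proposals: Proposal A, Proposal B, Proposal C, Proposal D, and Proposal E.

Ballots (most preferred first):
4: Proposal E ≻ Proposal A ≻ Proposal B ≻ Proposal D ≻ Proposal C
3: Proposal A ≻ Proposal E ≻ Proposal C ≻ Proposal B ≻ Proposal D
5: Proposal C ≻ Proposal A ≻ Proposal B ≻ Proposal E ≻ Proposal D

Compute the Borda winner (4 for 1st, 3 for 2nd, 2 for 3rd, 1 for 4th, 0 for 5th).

Proposal A: 4×3 + 3×4 + 5×3 = 39
Proposal B: 4×2 + 3×1 + 5×2 = 21
Proposal C: 4×0 + 3×2 + 5×4 = 26
Proposal D: 4×1 + 3×0 + 5×0 = 4
Proposal E: 4×4 + 3×3 + 5×1 = 30

Proposal A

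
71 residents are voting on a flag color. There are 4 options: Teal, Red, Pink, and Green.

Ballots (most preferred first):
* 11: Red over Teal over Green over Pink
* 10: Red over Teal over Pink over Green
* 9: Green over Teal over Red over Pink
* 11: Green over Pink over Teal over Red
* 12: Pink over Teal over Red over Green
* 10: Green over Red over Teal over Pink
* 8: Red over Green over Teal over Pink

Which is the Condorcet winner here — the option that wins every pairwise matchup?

Red vs Teal: 39–32
Red vs Pink: 48–23
Red vs Green: 41–30
Red beats every other option.

Red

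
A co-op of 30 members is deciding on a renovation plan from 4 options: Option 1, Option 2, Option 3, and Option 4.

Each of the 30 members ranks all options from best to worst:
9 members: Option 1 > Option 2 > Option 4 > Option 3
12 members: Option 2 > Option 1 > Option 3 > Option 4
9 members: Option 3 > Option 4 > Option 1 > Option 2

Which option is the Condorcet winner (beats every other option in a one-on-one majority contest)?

Option 1 vs Option 2: 18–12
Option 1 vs Option 3: 21–9
Option 1 vs Option 4: 21–9
Option 1 beats every other option.

Option 1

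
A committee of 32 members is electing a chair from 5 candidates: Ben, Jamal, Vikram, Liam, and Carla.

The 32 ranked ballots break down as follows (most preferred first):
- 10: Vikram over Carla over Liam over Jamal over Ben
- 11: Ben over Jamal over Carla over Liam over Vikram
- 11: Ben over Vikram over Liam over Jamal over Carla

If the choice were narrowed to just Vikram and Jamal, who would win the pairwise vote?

Vikram is ranked above Jamal on 21 ballots; Jamal above Vikram on 11.

Vikram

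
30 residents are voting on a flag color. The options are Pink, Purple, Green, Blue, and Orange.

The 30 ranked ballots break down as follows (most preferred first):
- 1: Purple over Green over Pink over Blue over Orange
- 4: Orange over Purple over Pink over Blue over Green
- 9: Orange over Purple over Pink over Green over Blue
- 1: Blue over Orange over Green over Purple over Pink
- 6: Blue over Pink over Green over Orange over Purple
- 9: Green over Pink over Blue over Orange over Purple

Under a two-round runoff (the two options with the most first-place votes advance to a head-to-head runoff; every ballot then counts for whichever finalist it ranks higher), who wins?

Green

Round 1 first-place votes: Pink 0, Purple 1, Green 9, Blue 7, Orange 13. Orange and Green advance.
Runoff: Orange is ranked above Green on 14 ballots, Green above Orange on 16.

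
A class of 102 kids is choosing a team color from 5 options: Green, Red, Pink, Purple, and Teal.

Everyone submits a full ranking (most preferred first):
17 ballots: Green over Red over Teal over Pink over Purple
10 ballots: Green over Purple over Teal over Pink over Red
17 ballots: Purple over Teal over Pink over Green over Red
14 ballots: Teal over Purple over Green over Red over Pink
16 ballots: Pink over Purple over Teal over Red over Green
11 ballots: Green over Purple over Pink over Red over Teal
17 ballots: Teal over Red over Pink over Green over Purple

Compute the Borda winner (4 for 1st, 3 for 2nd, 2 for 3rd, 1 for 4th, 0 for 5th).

Teal

Green: 17×4 + 10×4 + 17×1 + 14×2 + 16×0 + 11×4 + 17×1 = 214
Red: 17×3 + 10×0 + 17×0 + 14×1 + 16×1 + 11×1 + 17×3 = 143
Pink: 17×1 + 10×1 + 17×2 + 14×0 + 16×4 + 11×2 + 17×2 = 181
Purple: 17×0 + 10×3 + 17×4 + 14×3 + 16×3 + 11×3 + 17×0 = 221
Teal: 17×2 + 10×2 + 17×3 + 14×4 + 16×2 + 11×0 + 17×4 = 261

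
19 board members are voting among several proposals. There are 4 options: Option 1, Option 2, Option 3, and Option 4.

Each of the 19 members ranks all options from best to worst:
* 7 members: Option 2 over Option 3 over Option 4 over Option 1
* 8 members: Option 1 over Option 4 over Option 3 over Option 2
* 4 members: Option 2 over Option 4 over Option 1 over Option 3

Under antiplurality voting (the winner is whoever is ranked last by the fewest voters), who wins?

Option 4

Last-place votes: Option 1 7, Option 2 8, Option 3 4, Option 4 0.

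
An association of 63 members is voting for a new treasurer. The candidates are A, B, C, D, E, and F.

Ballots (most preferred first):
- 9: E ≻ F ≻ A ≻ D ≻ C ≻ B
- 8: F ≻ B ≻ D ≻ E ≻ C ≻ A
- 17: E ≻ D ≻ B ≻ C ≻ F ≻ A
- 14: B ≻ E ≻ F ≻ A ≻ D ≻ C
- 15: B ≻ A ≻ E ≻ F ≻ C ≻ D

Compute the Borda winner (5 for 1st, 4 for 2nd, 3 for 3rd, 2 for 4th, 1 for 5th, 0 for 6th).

E

A: 9×3 + 8×0 + 17×0 + 14×2 + 15×4 = 115
B: 9×0 + 8×4 + 17×3 + 14×5 + 15×5 = 228
C: 9×1 + 8×1 + 17×2 + 14×0 + 15×1 = 66
D: 9×2 + 8×3 + 17×4 + 14×1 + 15×0 = 124
E: 9×5 + 8×2 + 17×5 + 14×4 + 15×3 = 247
F: 9×4 + 8×5 + 17×1 + 14×3 + 15×2 = 165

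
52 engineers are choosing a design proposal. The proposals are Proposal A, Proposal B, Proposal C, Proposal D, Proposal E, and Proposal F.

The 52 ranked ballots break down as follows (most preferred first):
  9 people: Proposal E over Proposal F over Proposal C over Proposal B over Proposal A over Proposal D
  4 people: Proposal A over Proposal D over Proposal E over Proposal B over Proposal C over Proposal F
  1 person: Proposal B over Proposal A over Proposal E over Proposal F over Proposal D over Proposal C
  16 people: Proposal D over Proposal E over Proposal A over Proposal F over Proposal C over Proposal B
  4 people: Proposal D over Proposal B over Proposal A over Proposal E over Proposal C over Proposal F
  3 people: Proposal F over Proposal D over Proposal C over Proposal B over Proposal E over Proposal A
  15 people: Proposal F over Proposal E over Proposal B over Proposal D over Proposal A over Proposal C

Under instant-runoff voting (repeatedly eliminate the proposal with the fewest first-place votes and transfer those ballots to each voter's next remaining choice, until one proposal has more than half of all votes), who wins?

Round 1: Proposal A 4, Proposal B 1, Proposal C 0, Proposal D 20, Proposal E 9, Proposal F 18. Proposal C eliminated.
Round 2: Proposal A 4, Proposal B 1, Proposal D 20, Proposal E 9, Proposal F 18. Proposal B eliminated.
Round 3: Proposal A 5, Proposal D 20, Proposal E 9, Proposal F 18. Proposal A eliminated.
Round 4: Proposal D 24, Proposal E 10, Proposal F 18. Proposal E eliminated.
Round 5: Proposal D 24, Proposal F 28. Proposal F has a majority (≥27).

Proposal F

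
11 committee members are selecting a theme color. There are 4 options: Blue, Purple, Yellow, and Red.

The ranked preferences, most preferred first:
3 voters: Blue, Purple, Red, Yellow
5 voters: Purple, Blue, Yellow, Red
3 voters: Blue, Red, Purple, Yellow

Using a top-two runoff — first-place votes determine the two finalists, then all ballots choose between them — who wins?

Round 1 first-place votes: Blue 6, Purple 5, Yellow 0, Red 0. Blue and Purple advance.
Runoff: Blue is ranked above Purple on 6 ballots, Purple above Blue on 5.

Blue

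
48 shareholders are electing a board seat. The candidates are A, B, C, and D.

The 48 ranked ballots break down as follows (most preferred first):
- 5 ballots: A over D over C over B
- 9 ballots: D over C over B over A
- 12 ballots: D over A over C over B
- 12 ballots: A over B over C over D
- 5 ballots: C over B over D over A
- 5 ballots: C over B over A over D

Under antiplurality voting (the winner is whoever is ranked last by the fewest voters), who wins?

Last-place votes: A 14, B 17, C 0, D 17.

C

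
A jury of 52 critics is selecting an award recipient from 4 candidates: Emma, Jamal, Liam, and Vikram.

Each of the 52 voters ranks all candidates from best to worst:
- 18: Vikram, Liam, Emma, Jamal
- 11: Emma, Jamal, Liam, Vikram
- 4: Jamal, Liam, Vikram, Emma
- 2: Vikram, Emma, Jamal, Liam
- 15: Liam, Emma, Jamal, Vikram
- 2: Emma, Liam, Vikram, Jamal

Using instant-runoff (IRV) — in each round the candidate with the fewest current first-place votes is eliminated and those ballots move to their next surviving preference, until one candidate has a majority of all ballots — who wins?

Liam

Round 1: Emma 13, Jamal 4, Liam 15, Vikram 20. Jamal eliminated.
Round 2: Emma 13, Liam 19, Vikram 20. Emma eliminated.
Round 3: Liam 32, Vikram 20. Liam has a majority (≥27).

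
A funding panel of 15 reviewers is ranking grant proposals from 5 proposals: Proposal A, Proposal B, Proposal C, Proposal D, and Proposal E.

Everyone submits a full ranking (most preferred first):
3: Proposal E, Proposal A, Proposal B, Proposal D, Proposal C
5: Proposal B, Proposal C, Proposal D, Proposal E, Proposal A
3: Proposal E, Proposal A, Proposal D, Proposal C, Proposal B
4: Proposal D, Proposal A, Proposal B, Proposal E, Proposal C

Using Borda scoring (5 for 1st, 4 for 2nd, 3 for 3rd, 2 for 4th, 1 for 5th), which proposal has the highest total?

Proposal A: 3×4 + 5×1 + 3×4 + 4×4 = 45
Proposal B: 3×3 + 5×5 + 3×1 + 4×3 = 49
Proposal C: 3×1 + 5×4 + 3×2 + 4×1 = 33
Proposal D: 3×2 + 5×3 + 3×3 + 4×5 = 50
Proposal E: 3×5 + 5×2 + 3×5 + 4×2 = 48

Proposal D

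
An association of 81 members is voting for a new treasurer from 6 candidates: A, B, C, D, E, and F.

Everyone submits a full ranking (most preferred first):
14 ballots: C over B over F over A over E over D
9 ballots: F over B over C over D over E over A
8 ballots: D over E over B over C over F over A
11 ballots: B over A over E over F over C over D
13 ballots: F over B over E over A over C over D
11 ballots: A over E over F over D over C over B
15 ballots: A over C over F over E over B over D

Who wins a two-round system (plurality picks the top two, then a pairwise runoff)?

F

Round 1 first-place votes: A 26, B 11, C 14, D 8, E 0, F 22. A and F advance.
Runoff: A is ranked above F on 37 ballots, F above A on 44.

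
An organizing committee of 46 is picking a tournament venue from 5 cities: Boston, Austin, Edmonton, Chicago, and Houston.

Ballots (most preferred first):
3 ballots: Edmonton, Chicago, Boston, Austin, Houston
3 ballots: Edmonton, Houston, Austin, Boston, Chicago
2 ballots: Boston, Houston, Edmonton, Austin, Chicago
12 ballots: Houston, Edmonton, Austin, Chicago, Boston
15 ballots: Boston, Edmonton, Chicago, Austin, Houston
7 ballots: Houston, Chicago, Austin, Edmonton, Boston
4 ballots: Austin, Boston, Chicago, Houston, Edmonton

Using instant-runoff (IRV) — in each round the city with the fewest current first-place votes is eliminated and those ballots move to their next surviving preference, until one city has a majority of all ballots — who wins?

Boston

Round 1: Boston 17, Austin 4, Edmonton 6, Chicago 0, Houston 19. Chicago eliminated.
Round 2: Boston 17, Austin 4, Edmonton 6, Houston 19. Austin eliminated.
Round 3: Boston 21, Edmonton 6, Houston 19. Edmonton eliminated.
Round 4: Boston 24, Houston 22. Boston has a majority (≥24).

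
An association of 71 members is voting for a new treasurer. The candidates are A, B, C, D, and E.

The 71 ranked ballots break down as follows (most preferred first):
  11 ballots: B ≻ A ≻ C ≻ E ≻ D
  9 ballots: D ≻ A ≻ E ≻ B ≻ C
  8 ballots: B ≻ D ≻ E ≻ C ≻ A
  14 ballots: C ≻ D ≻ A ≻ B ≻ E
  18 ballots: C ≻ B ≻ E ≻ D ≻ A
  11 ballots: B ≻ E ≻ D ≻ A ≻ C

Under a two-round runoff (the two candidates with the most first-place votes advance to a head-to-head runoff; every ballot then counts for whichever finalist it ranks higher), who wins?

Round 1 first-place votes: A 0, B 30, C 32, D 9, E 0. C and B advance.
Runoff: C is ranked above B on 32 ballots, B above C on 39.

B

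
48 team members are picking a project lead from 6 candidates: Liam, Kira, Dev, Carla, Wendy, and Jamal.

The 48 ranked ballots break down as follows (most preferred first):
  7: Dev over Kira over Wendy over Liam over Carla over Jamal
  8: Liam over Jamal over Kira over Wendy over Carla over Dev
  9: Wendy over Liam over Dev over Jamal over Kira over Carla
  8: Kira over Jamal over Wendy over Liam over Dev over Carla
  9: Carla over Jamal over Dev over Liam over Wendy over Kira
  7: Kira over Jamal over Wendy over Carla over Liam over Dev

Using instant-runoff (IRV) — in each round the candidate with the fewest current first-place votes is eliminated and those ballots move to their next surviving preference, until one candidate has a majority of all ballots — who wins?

Round 1: Liam 8, Kira 15, Dev 7, Carla 9, Wendy 9, Jamal 0. Jamal eliminated.
Round 2: Liam 8, Kira 15, Dev 7, Carla 9, Wendy 9. Dev eliminated.
Round 3: Liam 8, Kira 22, Carla 9, Wendy 9. Liam eliminated.
Round 4: Kira 30, Carla 9, Wendy 9. Kira has a majority (≥25).

Kira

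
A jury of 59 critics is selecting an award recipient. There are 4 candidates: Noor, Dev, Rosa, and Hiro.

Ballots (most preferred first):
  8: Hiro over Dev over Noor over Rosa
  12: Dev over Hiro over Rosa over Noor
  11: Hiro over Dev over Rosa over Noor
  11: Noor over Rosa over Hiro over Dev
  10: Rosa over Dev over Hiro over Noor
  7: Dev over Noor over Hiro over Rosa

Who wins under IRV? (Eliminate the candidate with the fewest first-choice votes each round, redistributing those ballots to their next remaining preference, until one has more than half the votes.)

Round 1: Noor 11, Dev 19, Rosa 10, Hiro 19. Rosa eliminated.
Round 2: Noor 11, Dev 29, Hiro 19. Noor eliminated.
Round 3: Dev 29, Hiro 30. Hiro has a majority (≥30).

Hiro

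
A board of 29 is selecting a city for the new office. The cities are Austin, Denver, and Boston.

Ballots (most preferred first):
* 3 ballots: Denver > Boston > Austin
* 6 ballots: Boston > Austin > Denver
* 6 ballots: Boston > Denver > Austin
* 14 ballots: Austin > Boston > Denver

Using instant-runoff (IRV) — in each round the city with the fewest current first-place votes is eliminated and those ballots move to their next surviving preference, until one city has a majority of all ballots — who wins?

Round 1: Austin 14, Denver 3, Boston 12. Denver eliminated.
Round 2: Austin 14, Boston 15. Boston has a majority (≥15).

Boston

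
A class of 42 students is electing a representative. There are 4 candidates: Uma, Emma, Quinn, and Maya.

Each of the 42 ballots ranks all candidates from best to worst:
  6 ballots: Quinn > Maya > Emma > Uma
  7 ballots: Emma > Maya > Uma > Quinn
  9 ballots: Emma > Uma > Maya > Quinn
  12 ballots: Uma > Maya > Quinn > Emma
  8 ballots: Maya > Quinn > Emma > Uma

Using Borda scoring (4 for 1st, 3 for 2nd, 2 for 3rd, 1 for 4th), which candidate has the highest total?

Maya

Uma: 6×1 + 7×2 + 9×3 + 12×4 + 8×1 = 103
Emma: 6×2 + 7×4 + 9×4 + 12×1 + 8×2 = 104
Quinn: 6×4 + 7×1 + 9×1 + 12×2 + 8×3 = 88
Maya: 6×3 + 7×3 + 9×2 + 12×3 + 8×4 = 125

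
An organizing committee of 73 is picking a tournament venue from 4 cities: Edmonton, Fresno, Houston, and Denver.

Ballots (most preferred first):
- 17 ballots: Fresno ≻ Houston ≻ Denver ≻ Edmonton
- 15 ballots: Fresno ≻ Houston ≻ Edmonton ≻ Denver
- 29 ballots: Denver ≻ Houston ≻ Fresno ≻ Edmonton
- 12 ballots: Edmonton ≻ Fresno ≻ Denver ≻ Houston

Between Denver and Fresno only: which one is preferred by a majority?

Fresno

Denver is ranked above Fresno on 29 ballots; Fresno above Denver on 44.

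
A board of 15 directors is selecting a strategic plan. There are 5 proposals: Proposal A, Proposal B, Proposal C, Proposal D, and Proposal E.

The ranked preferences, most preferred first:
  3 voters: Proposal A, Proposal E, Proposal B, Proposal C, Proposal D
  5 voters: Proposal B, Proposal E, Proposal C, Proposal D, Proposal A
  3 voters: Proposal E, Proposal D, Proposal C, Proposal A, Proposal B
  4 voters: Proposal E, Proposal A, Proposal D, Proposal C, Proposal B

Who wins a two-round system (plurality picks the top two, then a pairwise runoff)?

Proposal E

Round 1 first-place votes: Proposal A 3, Proposal B 5, Proposal C 0, Proposal D 0, Proposal E 7. Proposal E and Proposal B advance.
Runoff: Proposal E is ranked above Proposal B on 10 ballots, Proposal B above Proposal E on 5.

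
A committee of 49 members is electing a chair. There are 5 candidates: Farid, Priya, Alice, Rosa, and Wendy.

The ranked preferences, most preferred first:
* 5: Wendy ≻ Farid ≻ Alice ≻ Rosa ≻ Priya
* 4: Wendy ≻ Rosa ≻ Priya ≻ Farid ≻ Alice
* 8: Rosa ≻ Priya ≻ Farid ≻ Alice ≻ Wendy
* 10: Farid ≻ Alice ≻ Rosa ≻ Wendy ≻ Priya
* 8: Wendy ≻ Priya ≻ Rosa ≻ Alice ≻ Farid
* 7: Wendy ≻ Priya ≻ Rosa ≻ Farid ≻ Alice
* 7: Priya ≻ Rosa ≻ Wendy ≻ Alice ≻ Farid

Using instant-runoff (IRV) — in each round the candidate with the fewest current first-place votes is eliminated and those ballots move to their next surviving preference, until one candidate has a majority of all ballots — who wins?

Rosa

Round 1: Farid 10, Priya 7, Alice 0, Rosa 8, Wendy 24. Alice eliminated.
Round 2: Farid 10, Priya 7, Rosa 8, Wendy 24. Priya eliminated.
Round 3: Farid 10, Rosa 15, Wendy 24. Farid eliminated.
Round 4: Rosa 25, Wendy 24. Rosa has a majority (≥25).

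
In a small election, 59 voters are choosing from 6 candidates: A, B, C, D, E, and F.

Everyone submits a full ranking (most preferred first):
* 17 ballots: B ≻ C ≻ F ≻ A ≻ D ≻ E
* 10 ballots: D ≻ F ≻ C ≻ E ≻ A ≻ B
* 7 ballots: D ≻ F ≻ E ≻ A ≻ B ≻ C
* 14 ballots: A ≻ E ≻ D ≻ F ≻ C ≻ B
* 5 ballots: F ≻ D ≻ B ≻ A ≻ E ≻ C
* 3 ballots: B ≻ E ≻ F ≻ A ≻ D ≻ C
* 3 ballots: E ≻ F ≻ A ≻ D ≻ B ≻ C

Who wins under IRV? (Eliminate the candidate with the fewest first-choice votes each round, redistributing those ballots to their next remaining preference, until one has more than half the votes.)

Round 1: A 14, B 20, C 0, D 17, E 3, F 5. C eliminated.
Round 2: A 14, B 20, D 17, E 3, F 5. E eliminated.
Round 3: A 14, B 20, D 17, F 8. F eliminated.
Round 4: A 17, B 20, D 22. A eliminated.
Round 5: B 20, D 39. D has a majority (≥30).

D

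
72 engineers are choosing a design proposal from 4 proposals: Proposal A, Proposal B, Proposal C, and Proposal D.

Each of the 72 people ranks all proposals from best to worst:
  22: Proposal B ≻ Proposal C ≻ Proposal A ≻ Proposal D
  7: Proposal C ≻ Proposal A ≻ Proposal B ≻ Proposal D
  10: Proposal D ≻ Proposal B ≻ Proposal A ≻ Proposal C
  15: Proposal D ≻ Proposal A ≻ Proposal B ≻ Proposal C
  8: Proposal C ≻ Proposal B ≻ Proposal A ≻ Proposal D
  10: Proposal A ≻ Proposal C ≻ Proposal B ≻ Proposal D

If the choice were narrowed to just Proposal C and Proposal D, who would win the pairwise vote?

Proposal C is ranked above Proposal D on 47 ballots; Proposal D above Proposal C on 25.

Proposal C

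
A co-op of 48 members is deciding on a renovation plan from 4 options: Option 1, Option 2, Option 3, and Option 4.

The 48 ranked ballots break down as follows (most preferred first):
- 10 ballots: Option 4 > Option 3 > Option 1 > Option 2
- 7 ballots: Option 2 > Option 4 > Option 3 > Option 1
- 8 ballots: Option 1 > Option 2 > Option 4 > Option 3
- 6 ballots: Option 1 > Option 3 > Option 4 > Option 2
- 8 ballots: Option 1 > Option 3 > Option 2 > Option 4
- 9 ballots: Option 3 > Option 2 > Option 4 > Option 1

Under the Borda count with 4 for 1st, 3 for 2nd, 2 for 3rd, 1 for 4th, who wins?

Option 3

Option 1: 10×2 + 7×1 + 8×4 + 6×4 + 8×4 + 9×1 = 124
Option 2: 10×1 + 7×4 + 8×3 + 6×1 + 8×2 + 9×3 = 111
Option 3: 10×3 + 7×2 + 8×1 + 6×3 + 8×3 + 9×4 = 130
Option 4: 10×4 + 7×3 + 8×2 + 6×2 + 8×1 + 9×2 = 115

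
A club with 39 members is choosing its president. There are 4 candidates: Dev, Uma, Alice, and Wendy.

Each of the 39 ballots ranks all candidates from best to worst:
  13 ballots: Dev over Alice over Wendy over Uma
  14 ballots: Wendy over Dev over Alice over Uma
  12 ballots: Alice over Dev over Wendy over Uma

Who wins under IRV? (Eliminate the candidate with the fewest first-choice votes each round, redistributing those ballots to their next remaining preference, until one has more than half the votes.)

Round 1: Dev 13, Uma 0, Alice 12, Wendy 14. Uma eliminated.
Round 2: Dev 13, Alice 12, Wendy 14. Alice eliminated.
Round 3: Dev 25, Wendy 14. Dev has a majority (≥20).

Dev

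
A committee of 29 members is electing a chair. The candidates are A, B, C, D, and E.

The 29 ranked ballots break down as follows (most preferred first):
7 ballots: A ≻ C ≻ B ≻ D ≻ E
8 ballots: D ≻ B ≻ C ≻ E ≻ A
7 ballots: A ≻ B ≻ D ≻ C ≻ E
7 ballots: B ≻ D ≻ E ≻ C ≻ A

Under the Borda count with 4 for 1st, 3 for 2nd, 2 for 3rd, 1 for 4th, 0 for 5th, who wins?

B

A: 7×4 + 8×0 + 7×4 + 7×0 = 56
B: 7×2 + 8×3 + 7×3 + 7×4 = 87
C: 7×3 + 8×2 + 7×1 + 7×1 = 51
D: 7×1 + 8×4 + 7×2 + 7×3 = 74
E: 7×0 + 8×1 + 7×0 + 7×2 = 22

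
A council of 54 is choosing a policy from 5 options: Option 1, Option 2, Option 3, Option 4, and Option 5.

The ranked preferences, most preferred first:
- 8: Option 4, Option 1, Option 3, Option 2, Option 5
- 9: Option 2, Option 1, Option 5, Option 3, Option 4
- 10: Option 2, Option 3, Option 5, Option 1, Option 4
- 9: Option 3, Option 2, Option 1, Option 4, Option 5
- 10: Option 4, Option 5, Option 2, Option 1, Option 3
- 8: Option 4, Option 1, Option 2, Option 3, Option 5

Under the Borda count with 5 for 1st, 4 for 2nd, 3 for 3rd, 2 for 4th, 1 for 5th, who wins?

Option 1: 8×4 + 9×4 + 10×2 + 9×3 + 10×2 + 8×4 = 167
Option 2: 8×2 + 9×5 + 10×5 + 9×4 + 10×3 + 8×3 = 201
Option 3: 8×3 + 9×2 + 10×4 + 9×5 + 10×1 + 8×2 = 153
Option 4: 8×5 + 9×1 + 10×1 + 9×2 + 10×5 + 8×5 = 167
Option 5: 8×1 + 9×3 + 10×3 + 9×1 + 10×4 + 8×1 = 122

Option 2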